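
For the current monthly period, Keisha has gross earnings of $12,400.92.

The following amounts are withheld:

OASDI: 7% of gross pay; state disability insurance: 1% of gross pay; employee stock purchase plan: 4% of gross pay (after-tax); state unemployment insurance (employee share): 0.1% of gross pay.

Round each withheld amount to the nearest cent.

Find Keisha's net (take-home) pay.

OASDI: $12,400.92 × 0.07 = $868.06
State disability insurance: $12,400.92 × 0.01 = $124.01
State unemployment insurance (employee share): $12,400.92 × 0.001 = $12.40
Employee stock purchase plan: $12,400.92 × 0.04 = $496.04
Total deductions = $868.06 + $124.01 + $12.40 + $496.04 = $1,500.51
Net pay = $12,400.92 − $1,500.51 = $10,900.41

$10,900.41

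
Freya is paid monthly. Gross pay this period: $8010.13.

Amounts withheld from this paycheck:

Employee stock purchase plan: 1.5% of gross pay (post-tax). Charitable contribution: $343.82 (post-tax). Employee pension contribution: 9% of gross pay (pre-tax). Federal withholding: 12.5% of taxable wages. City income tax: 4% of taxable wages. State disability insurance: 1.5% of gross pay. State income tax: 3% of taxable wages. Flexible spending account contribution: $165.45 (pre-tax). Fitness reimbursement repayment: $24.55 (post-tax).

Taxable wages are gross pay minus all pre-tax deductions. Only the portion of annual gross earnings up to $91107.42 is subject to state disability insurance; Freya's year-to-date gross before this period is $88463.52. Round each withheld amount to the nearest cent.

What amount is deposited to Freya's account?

Flexible spending account contribution: $165.45
Employee pension contribution: $8010.13 × 0.09 = $720.91
Pre-tax total = $165.45 + $720.91 = $886.36
Taxable wages = $8010.13 − $886.36 = $7123.77
City income tax: $7123.77 × 0.04 = $284.95
Federal withholding: $7123.77 × 0.125 = $890.47
State income tax: $7123.77 × 0.03 = $213.71
State disability insurance: only $91107.42 − $88463.52 = $2643.90 of this check is subject → $2643.90 × 0.015 = $39.66
Charitable contribution: $343.82
Employee stock purchase plan: $8010.13 × 0.015 = $120.15
Fitness reimbursement repayment: $24.55
Total deductions = $165.45 + $720.91 + $284.95 + $890.47 + $213.71 + $39.66 + $343.82 + $120.15 + $24.55 = $2803.67
Net pay = $8010.13 − $2803.67 = $5206.46

$5206.46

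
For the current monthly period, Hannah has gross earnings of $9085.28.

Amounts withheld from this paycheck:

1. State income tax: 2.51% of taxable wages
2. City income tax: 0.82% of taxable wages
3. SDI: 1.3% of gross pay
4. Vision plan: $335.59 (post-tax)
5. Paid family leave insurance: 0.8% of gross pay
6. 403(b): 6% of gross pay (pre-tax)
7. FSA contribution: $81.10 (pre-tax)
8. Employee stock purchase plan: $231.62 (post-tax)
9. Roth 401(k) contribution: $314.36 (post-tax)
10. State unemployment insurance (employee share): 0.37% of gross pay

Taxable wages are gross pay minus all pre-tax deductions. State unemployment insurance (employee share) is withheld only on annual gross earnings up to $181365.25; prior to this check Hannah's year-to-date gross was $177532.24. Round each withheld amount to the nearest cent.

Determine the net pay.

$7090.84

403(b): $9085.28 × 0.06 = $545.12
FSA contribution: $81.10
Pre-tax total = $545.12 + $81.10 = $626.22
Taxable wages = $9085.28 − $626.22 = $8459.06
City income tax: $8459.06 × 0.0082 = $69.36
State income tax: $8459.06 × 0.0251 = $212.32
Paid family leave insurance: $9085.28 × 0.008 = $72.68
State unemployment insurance (employee share): only $181365.25 − $177532.24 = $3833.01 of this check is subject → $3833.01 × 0.0037 = $14.18
SDI: $9085.28 × 0.013 = $118.11
Employee stock purchase plan: $231.62
Roth 401(k) contribution: $314.36
Vision plan: $335.59
Total deductions = $545.12 + $81.10 + $69.36 + $212.32 + $72.68 + $14.18 + $118.11 + $231.62 + $314.36 + $335.59 = $1994.44
Net pay = $9085.28 − $1994.44 = $7090.84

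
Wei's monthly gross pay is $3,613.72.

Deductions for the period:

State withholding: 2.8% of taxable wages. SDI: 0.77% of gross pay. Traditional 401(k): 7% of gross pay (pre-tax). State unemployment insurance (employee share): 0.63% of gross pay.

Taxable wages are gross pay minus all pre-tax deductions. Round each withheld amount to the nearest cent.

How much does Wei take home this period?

Traditional 401(k): $3,613.72 × 0.07 = $252.96
Taxable wages = $3,613.72 − $252.96 = $3,360.76
State withholding: $3,360.76 × 0.028 = $94.10
State unemployment insurance (employee share): $3,613.72 × 0.0063 = $22.77
SDI: $3,613.72 × 0.0077 = $27.83
Total deductions = $252.96 + $94.10 + $22.77 + $27.83 = $397.66
Net pay = $3,613.72 − $397.66 = $3,216.06

$3,216.06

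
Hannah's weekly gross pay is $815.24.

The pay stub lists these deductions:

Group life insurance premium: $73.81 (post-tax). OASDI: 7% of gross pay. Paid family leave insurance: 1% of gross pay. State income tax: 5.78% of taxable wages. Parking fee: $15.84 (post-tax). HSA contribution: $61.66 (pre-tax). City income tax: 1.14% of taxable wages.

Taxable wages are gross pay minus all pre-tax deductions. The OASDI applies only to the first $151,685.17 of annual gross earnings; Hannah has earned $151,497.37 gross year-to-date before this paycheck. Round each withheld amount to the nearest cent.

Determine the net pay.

$590.48

HSA contribution: $61.66
Taxable wages = $815.24 − $61.66 = $753.58
State income tax: $753.58 × 0.0578 = $43.56
City income tax: $753.58 × 0.0114 = $8.59
Paid family leave insurance: $815.24 × 0.01 = $8.15
OASDI: only $151,685.17 − $151,497.37 = $187.80 of this check is subject → $187.80 × 0.07 = $13.15
Parking fee: $15.84
Group life insurance premium: $73.81
Total deductions = $61.66 + $43.56 + $8.59 + $8.15 + $13.15 + $15.84 + $73.81 = $224.76
Net pay = $815.24 − $224.76 = $590.48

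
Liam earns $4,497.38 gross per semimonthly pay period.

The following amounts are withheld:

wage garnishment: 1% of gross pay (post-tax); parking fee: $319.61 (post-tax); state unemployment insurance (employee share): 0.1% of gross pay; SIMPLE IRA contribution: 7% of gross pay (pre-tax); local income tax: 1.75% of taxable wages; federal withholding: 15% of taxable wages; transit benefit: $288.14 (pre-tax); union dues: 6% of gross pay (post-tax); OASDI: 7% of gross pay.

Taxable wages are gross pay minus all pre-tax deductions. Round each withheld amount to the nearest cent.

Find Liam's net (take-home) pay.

$2,288.37

Transit benefit: $288.14
SIMPLE IRA contribution: $4,497.38 × 0.07 = $314.82
Pre-tax total = $288.14 + $314.82 = $602.96
Taxable wages = $4,497.38 − $602.96 = $3,894.42
Federal withholding: $3,894.42 × 0.15 = $584.16
Local income tax: $3,894.42 × 0.0175 = $68.15
State unemployment insurance (employee share): $4,497.38 × 0.001 = $4.50
OASDI: $4,497.38 × 0.07 = $314.82
Wage garnishment: $4,497.38 × 0.01 = $44.97
Parking fee: $319.61
Union dues: $4,497.38 × 0.06 = $269.84
Total deductions = $288.14 + $314.82 + $584.16 + $68.15 + $4.50 + $314.82 + $44.97 + $319.61 + $269.84 = $2,209.01
Net pay = $4,497.38 − $2,209.01 = $2,288.37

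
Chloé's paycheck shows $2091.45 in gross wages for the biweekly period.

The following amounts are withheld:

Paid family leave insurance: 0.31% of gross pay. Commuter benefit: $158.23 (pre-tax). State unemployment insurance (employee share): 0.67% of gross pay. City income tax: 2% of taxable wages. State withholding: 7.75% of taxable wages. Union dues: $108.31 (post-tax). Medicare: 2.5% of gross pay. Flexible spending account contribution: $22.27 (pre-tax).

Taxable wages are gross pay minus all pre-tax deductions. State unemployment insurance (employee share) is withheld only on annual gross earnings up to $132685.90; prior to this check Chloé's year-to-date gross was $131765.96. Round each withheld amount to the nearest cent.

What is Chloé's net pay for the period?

$1551.39

Flexible spending account contribution: $22.27
Commuter benefit: $158.23
Pre-tax total = $22.27 + $158.23 = $180.50
Taxable wages = $2091.45 − $180.50 = $1910.95
City income tax: $1910.95 × 0.02 = $38.22
State withholding: $1910.95 × 0.0775 = $148.10
State unemployment insurance (employee share): only $132685.90 − $131765.96 = $919.94 of this check is subject → $919.94 × 0.0067 = $6.16
Medicare: $2091.45 × 0.025 = $52.29
Paid family leave insurance: $2091.45 × 0.0031 = $6.48
Union dues: $108.31
Total deductions = $22.27 + $158.23 + $38.22 + $148.10 + $6.16 + $52.29 + $6.48 + $108.31 = $540.06
Net pay = $2091.45 − $540.06 = $1551.39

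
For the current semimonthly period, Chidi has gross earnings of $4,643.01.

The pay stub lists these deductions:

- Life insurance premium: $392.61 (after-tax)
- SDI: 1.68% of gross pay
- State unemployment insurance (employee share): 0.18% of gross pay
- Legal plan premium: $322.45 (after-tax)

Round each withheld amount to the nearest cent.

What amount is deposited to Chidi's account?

$3,841.59

State unemployment insurance (employee share): $4,643.01 × 0.0018 = $8.36
SDI: $4,643.01 × 0.0168 = $78.00
Legal plan premium: $322.45
Life insurance premium: $392.61
Total deductions = $8.36 + $78.00 + $322.45 + $392.61 = $801.42
Net pay = $4,643.01 − $801.42 = $3,841.59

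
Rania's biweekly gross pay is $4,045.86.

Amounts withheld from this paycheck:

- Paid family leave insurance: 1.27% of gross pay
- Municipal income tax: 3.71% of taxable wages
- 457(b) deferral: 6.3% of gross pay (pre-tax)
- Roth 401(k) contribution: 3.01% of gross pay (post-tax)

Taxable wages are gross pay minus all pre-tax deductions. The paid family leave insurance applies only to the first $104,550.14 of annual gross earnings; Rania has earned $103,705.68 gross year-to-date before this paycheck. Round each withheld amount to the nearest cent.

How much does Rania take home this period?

457(b) deferral: $4,045.86 × 0.063 = $254.89
Taxable wages = $4,045.86 − $254.89 = $3,790.97
Municipal income tax: $3,790.97 × 0.0371 = $140.64
Paid family leave insurance: only $104,550.14 − $103,705.68 = $844.46 of this check is subject → $844.46 × 0.0127 = $10.72
Roth 401(k) contribution: $4,045.86 × 0.0301 = $121.78
Total deductions = $254.89 + $140.64 + $10.72 + $121.78 = $528.03
Net pay = $4,045.86 − $528.03 = $3,517.83

$3,517.83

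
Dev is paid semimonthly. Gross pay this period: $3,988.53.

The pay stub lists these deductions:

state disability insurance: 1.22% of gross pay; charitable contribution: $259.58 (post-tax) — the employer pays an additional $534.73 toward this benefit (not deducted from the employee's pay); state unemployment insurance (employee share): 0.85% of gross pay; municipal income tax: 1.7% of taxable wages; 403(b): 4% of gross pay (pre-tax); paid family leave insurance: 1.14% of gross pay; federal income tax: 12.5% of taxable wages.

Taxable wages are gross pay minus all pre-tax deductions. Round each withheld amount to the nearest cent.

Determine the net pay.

403(b): $3,988.53 × 0.04 = $159.54
Taxable wages = $3,988.53 − $159.54 = $3,828.99
Federal income tax: $3,828.99 × 0.125 = $478.62
Municipal income tax: $3,828.99 × 0.017 = $65.09
State unemployment insurance (employee share): $3,988.53 × 0.0085 = $33.90
Paid family leave insurance: $3,988.53 × 0.0114 = $45.47
State disability insurance: $3,988.53 × 0.0122 = $48.66
Charitable contribution: $259.58
(Employer's $534.73 toward charitable contribution is not withheld from the employee.)
Total deductions = $159.54 + $478.62 + $65.09 + $33.90 + $45.47 + $48.66 + $259.58 = $1,090.86
Net pay = $3,988.53 − $1,090.86 = $2,897.67

$2,897.67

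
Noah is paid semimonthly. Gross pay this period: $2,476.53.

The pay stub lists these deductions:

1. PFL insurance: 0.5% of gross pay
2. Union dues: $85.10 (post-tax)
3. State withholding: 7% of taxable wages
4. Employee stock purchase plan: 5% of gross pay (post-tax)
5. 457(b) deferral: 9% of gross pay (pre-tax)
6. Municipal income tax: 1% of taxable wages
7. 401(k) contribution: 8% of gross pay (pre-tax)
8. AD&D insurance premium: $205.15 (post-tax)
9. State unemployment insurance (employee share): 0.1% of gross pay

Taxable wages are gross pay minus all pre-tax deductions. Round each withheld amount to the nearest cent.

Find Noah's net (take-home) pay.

401(k) contribution: $2,476.53 × 0.08 = $198.12
457(b) deferral: $2,476.53 × 0.09 = $222.89
Pre-tax total = $198.12 + $222.89 = $421.01
Taxable wages = $2,476.53 − $421.01 = $2,055.52
Municipal income tax: $2,055.52 × 0.01 = $20.56
State withholding: $2,055.52 × 0.07 = $143.89
PFL insurance: $2,476.53 × 0.005 = $12.38
State unemployment insurance (employee share): $2,476.53 × 0.001 = $2.48
Employee stock purchase plan: $2,476.53 × 0.05 = $123.83
AD&D insurance premium: $205.15
Union dues: $85.10
Total deductions = $198.12 + $222.89 + $20.56 + $143.89 + $12.38 + $2.48 + $123.83 + $205.15 + $85.10 = $1,014.40
Net pay = $2,476.53 − $1,014.40 = $1,462.13

$1,462.13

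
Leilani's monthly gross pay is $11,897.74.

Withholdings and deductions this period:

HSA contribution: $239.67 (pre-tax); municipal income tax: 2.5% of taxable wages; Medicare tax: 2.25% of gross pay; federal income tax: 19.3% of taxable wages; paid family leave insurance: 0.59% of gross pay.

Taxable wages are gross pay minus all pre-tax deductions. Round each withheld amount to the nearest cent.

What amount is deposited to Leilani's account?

HSA contribution: $239.67
Taxable wages = $11,897.74 − $239.67 = $11,658.07
Municipal income tax: $11,658.07 × 0.025 = $291.45
Federal income tax: $11,658.07 × 0.193 = $2,250.01
Medicare tax: $11,897.74 × 0.0225 = $267.70
Paid family leave insurance: $11,897.74 × 0.0059 = $70.20
Total deductions = $239.67 + $291.45 + $2,250.01 + $267.70 + $70.20 = $3,119.03
Net pay = $11,897.74 − $3,119.03 = $8,778.71

$8,778.71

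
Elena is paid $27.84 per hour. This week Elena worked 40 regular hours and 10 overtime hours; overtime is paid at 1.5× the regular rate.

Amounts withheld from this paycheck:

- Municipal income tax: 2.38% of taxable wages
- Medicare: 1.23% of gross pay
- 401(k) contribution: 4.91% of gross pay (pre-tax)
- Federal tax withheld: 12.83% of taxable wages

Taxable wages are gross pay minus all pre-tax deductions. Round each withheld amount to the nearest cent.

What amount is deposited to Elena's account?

Regular pay: 40 × $27.84 = $1113.60
Overtime pay: 10 × $27.84 × 1.5 = $417.60
Gross pay = $1113.60 + $417.60 = $1531.20
401(k) contribution: $1531.20 × 0.0491 = $75.18
Taxable wages = $1531.20 − $75.18 = $1456.02
Federal tax withheld: $1456.02 × 0.1283 = $186.81
Municipal income tax: $1456.02 × 0.0238 = $34.65
Medicare: $1531.20 × 0.0123 = $18.83
Total deductions = $75.18 + $186.81 + $34.65 + $18.83 = $315.47
Net pay = $1531.20 − $315.47 = $1215.73

$1215.73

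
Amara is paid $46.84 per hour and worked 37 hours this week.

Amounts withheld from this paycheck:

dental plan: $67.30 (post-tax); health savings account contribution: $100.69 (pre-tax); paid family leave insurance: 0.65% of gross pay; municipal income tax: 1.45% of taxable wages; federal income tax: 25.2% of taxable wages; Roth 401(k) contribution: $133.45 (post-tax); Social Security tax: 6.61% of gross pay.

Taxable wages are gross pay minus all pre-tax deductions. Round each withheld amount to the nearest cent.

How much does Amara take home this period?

$870.78

Gross pay: 37 × $46.84 = $1,733.08
Health savings account contribution: $100.69
Taxable wages = $1,733.08 − $100.69 = $1,632.39
Municipal income tax: $1,632.39 × 0.0145 = $23.67
Federal income tax: $1,632.39 × 0.252 = $411.36
Paid family leave insurance: $1,733.08 × 0.0065 = $11.27
Social Security tax: $1,733.08 × 0.0661 = $114.56
Dental plan: $67.30
Roth 401(k) contribution: $133.45
Total deductions = $100.69 + $23.67 + $411.36 + $11.27 + $114.56 + $67.30 + $133.45 = $862.30
Net pay = $1,733.08 − $862.30 = $870.78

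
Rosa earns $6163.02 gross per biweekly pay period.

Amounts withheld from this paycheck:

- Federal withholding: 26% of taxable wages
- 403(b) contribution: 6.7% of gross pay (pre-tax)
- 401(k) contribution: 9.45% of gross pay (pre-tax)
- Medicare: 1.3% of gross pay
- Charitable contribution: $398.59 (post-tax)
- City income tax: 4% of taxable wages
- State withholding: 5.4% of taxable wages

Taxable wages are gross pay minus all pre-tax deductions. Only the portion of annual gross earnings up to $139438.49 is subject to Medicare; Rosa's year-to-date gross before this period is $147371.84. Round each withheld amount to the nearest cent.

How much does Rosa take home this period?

403(b) contribution: $6163.02 × 0.067 = $412.92
401(k) contribution: $6163.02 × 0.0945 = $582.41
Pre-tax total = $412.92 + $582.41 = $995.33
Taxable wages = $6163.02 − $995.33 = $5167.69
Federal withholding: $5167.69 × 0.26 = $1343.60
State withholding: $5167.69 × 0.054 = $279.06
City income tax: $5167.69 × 0.04 = $206.71
Medicare: annual cap $139438.49 already reached (YTD $147371.84), so $0.00
Charitable contribution: $398.59
Total deductions = $412.92 + $582.41 + $1343.60 + $279.06 + $206.71 + $0.00 + $398.59 = $3223.29
Net pay = $6163.02 − $3223.29 = $2939.73

$2939.73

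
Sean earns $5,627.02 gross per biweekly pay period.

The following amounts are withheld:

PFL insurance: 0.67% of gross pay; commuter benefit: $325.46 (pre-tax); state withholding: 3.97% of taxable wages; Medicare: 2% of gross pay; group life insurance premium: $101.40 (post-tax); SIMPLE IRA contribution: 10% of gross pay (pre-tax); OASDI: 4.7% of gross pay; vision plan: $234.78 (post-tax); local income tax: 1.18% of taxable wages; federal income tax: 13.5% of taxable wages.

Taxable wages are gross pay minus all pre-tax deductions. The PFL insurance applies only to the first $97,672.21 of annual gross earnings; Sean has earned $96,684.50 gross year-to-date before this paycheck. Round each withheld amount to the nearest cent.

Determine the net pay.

$3,135.25

Commuter benefit: $325.46
SIMPLE IRA contribution: $5,627.02 × 0.1 = $562.70
Pre-tax total = $325.46 + $562.70 = $888.16
Taxable wages = $5,627.02 − $888.16 = $4,738.86
Local income tax: $4,738.86 × 0.0118 = $55.92
State withholding: $4,738.86 × 0.0397 = $188.13
Federal income tax: $4,738.86 × 0.135 = $639.75
Medicare: $5,627.02 × 0.02 = $112.54
OASDI: $5,627.02 × 0.047 = $264.47
PFL insurance: only $97,672.21 − $96,684.50 = $987.71 of this check is subject → $987.71 × 0.0067 = $6.62
Group life insurance premium: $101.40
Vision plan: $234.78
Total deductions = $325.46 + $562.70 + $55.92 + $188.13 + $639.75 + $112.54 + $264.47 + $6.62 + $101.40 + $234.78 = $2,491.77
Net pay = $5,627.02 − $2,491.77 = $3,135.25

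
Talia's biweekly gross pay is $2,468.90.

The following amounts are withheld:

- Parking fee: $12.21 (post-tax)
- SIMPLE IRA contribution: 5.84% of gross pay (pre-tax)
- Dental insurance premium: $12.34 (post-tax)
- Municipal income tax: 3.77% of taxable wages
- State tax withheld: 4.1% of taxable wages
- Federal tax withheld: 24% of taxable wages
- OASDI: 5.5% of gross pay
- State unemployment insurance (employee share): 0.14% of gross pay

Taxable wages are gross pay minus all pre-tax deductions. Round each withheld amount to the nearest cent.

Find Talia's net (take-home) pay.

SIMPLE IRA contribution: $2,468.90 × 0.0584 = $144.18
Taxable wages = $2,468.90 − $144.18 = $2,324.72
Federal tax withheld: $2,324.72 × 0.24 = $557.93
Municipal income tax: $2,324.72 × 0.0377 = $87.64
State tax withheld: $2,324.72 × 0.041 = $95.31
OASDI: $2,468.90 × 0.055 = $135.79
State unemployment insurance (employee share): $2,468.90 × 0.0014 = $3.46
Parking fee: $12.21
Dental insurance premium: $12.34
Total deductions = $144.18 + $557.93 + $87.64 + $95.31 + $135.79 + $3.46 + $12.21 + $12.34 = $1,048.86
Net pay = $2,468.90 − $1,048.86 = $1,420.04

$1,420.04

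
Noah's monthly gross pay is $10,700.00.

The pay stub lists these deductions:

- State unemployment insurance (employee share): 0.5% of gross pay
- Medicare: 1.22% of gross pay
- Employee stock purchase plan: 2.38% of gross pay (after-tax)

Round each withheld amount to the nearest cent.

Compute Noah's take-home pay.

Medicare: $10,700.00 × 0.0122 = $130.54
State unemployment insurance (employee share): $10,700.00 × 0.005 = $53.50
Employee stock purchase plan: $10,700.00 × 0.0238 = $254.66
Total deductions = $130.54 + $53.50 + $254.66 = $438.70
Net pay = $10,700.00 − $438.70 = $10,261.30

$10,261.30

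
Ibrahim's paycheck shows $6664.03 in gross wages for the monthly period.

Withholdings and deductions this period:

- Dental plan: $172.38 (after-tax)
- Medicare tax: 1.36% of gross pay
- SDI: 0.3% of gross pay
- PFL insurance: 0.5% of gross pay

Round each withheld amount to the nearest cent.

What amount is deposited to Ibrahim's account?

SDI: $6664.03 × 0.003 = $19.99
PFL insurance: $6664.03 × 0.005 = $33.32
Medicare tax: $6664.03 × 0.0136 = $90.63
Dental plan: $172.38
Total deductions = $19.99 + $33.32 + $90.63 + $172.38 = $316.32
Net pay = $6664.03 − $316.32 = $6347.71

$6347.71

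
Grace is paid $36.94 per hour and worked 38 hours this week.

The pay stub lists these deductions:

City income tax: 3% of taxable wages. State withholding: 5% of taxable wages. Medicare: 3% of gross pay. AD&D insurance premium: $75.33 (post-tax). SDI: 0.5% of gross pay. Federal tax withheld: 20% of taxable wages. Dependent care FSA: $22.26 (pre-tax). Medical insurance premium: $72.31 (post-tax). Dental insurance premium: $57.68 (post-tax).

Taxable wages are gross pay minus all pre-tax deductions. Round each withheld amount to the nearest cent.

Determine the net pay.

$740.21

Gross pay: 38 × $36.94 = $1,403.72
Dependent care FSA: $22.26
Taxable wages = $1,403.72 − $22.26 = $1,381.46
City income tax: $1,381.46 × 0.03 = $41.44
State withholding: $1,381.46 × 0.05 = $69.07
Federal tax withheld: $1,381.46 × 0.2 = $276.29
SDI: $1,403.72 × 0.005 = $7.02
Medicare: $1,403.72 × 0.03 = $42.11
Medical insurance premium: $72.31
Dental insurance premium: $57.68
AD&D insurance premium: $75.33
Total deductions = $22.26 + $41.44 + $69.07 + $276.29 + $7.02 + $42.11 + $72.31 + $57.68 + $75.33 = $663.51
Net pay = $1,403.72 − $663.51 = $740.21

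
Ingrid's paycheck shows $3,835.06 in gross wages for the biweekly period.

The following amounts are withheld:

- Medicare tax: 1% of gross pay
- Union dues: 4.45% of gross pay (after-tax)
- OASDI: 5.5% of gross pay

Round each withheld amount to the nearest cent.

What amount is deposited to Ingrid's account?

Medicare tax: $3,835.06 × 0.01 = $38.35
OASDI: $3,835.06 × 0.055 = $210.93
Union dues: $3,835.06 × 0.0445 = $170.66
Total deductions = $38.35 + $210.93 + $170.66 = $419.94
Net pay = $3,835.06 − $419.94 = $3,415.12

$3,415.12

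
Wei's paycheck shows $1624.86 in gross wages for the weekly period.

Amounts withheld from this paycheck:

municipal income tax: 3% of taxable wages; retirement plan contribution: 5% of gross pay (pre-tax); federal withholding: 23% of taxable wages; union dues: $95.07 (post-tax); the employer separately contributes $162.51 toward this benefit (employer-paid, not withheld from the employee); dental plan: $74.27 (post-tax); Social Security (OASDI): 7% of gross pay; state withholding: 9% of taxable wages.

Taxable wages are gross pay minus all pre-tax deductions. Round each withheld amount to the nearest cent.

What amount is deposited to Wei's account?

Retirement plan contribution: $1624.86 × 0.05 = $81.24
Taxable wages = $1624.86 − $81.24 = $1543.62
State withholding: $1543.62 × 0.09 = $138.93
Federal withholding: $1543.62 × 0.23 = $355.03
Municipal income tax: $1543.62 × 0.03 = $46.31
Social Security (OASDI): $1624.86 × 0.07 = $113.74
Dental plan: $74.27
Union dues: $95.07
(Employer's $162.51 toward union dues is not withheld from the employee.)
Total deductions = $81.24 + $138.93 + $355.03 + $46.31 + $113.74 + $74.27 + $95.07 = $904.59
Net pay = $1624.86 − $904.59 = $720.27

$720.27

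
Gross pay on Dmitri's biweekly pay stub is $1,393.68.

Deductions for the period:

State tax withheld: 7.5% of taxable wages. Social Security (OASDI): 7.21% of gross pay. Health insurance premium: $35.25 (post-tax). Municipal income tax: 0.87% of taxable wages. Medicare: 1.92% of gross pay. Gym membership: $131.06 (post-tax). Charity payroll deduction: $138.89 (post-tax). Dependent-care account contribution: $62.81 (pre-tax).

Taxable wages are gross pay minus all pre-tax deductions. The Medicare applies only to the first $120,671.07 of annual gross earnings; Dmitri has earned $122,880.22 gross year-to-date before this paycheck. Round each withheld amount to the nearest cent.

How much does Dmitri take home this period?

$813.79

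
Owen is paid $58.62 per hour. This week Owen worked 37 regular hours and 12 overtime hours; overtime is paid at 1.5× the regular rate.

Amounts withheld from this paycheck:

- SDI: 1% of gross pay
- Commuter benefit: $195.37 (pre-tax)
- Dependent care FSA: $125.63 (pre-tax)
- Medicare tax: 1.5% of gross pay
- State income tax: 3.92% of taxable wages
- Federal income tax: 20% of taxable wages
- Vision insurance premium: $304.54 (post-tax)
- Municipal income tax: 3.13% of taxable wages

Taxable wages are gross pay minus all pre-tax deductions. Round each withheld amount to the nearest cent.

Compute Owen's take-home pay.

$1732.67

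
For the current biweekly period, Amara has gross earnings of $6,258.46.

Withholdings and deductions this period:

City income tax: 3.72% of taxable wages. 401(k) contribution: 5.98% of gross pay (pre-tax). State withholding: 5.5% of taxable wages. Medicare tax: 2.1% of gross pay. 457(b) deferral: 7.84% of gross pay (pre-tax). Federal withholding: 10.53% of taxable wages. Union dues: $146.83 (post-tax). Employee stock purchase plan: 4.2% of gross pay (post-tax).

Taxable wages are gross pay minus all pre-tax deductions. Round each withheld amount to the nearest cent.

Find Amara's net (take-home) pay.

$3,787.20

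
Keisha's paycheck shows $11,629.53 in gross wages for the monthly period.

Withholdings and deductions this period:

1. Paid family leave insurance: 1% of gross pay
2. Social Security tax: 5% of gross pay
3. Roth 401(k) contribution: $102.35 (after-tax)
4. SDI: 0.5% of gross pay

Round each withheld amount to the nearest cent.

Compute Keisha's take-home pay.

Paid family leave insurance: $11,629.53 × 0.01 = $116.30
SDI: $11,629.53 × 0.005 = $58.15
Social Security tax: $11,629.53 × 0.05 = $581.48
Roth 401(k) contribution: $102.35
Total deductions = $116.30 + $58.15 + $581.48 + $102.35 = $858.28
Net pay = $11,629.53 − $858.28 = $10,771.25

$10,771.25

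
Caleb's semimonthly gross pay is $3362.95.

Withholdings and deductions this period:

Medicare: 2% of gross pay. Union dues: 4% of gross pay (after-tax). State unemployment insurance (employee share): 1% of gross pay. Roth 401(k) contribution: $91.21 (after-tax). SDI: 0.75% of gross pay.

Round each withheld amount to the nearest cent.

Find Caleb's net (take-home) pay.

$3011.11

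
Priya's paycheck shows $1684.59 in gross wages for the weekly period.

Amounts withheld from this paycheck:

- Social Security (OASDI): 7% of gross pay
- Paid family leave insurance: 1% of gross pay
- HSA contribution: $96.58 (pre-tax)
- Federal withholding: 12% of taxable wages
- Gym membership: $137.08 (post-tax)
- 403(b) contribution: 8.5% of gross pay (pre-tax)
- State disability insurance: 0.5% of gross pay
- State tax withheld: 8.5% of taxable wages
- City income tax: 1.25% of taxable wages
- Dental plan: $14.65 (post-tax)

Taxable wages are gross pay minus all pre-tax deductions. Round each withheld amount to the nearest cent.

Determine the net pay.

$835.65

403(b) contribution: $1684.59 × 0.085 = $143.19
HSA contribution: $96.58
Pre-tax total = $143.19 + $96.58 = $239.77
Taxable wages = $1684.59 − $239.77 = $1444.82
City income tax: $1444.82 × 0.0125 = $18.06
State tax withheld: $1444.82 × 0.085 = $122.81
Federal withholding: $1444.82 × 0.12 = $173.38
Paid family leave insurance: $1684.59 × 0.01 = $16.85
State disability insurance: $1684.59 × 0.005 = $8.42
Social Security (OASDI): $1684.59 × 0.07 = $117.92
Gym membership: $137.08
Dental plan: $14.65
Total deductions = $143.19 + $96.58 + $18.06 + $122.81 + $173.38 + $16.85 + $8.42 + $117.92 + $137.08 + $14.65 = $848.94
Net pay = $1684.59 − $848.94 = $835.65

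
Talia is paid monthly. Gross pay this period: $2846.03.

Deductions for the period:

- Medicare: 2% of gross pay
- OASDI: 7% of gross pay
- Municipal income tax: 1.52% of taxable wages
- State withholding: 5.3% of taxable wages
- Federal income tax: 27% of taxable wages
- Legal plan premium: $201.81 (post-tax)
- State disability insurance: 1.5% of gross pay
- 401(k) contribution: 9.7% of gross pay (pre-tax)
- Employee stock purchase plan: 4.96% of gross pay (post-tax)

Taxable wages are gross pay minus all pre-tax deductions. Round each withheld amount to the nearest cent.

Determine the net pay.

$1059.01

401(k) contribution: $2846.03 × 0.097 = $276.06
Taxable wages = $2846.03 − $276.06 = $2569.97
Federal income tax: $2569.97 × 0.27 = $693.89
Municipal income tax: $2569.97 × 0.0152 = $39.06
State withholding: $2569.97 × 0.053 = $136.21
Medicare: $2846.03 × 0.02 = $56.92
OASDI: $2846.03 × 0.07 = $199.22
State disability insurance: $2846.03 × 0.015 = $42.69
Employee stock purchase plan: $2846.03 × 0.0496 = $141.16
Legal plan premium: $201.81
Total deductions = $276.06 + $693.89 + $39.06 + $136.21 + $56.92 + $199.22 + $42.69 + $141.16 + $201.81 = $1787.02
Net pay = $2846.03 − $1787.02 = $1059.01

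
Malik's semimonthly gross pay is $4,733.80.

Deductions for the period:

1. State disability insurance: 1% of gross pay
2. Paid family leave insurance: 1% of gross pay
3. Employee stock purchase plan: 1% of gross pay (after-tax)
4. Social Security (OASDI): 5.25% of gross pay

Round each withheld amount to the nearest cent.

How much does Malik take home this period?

$4,343.26

State disability insurance: $4,733.80 × 0.01 = $47.34
Paid family leave insurance: $4,733.80 × 0.01 = $47.34
Social Security (OASDI): $4,733.80 × 0.0525 = $248.52
Employee stock purchase plan: $4,733.80 × 0.01 = $47.34
Total deductions = $47.34 + $47.34 + $248.52 + $47.34 = $390.54
Net pay = $4,733.80 − $390.54 = $4,343.26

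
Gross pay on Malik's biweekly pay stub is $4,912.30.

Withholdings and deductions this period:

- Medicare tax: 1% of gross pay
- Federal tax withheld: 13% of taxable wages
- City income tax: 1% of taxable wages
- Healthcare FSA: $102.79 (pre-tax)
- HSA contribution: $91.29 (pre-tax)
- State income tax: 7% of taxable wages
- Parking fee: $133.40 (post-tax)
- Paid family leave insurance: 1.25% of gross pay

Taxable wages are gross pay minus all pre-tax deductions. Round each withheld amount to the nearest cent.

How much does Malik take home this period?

Healthcare FSA: $102.79
HSA contribution: $91.29
Pre-tax total = $102.79 + $91.29 = $194.08
Taxable wages = $4,912.30 − $194.08 = $4,718.22
City income tax: $4,718.22 × 0.01 = $47.18
Federal tax withheld: $4,718.22 × 0.13 = $613.37
State income tax: $4,718.22 × 0.07 = $330.28
Paid family leave insurance: $4,912.30 × 0.0125 = $61.40
Medicare tax: $4,912.30 × 0.01 = $49.12
Parking fee: $133.40
Total deductions = $102.79 + $91.29 + $47.18 + $613.37 + $330.28 + $61.40 + $49.12 + $133.40 = $1,428.83
Net pay = $4,912.30 − $1,428.83 = $3,483.47

$3,483.47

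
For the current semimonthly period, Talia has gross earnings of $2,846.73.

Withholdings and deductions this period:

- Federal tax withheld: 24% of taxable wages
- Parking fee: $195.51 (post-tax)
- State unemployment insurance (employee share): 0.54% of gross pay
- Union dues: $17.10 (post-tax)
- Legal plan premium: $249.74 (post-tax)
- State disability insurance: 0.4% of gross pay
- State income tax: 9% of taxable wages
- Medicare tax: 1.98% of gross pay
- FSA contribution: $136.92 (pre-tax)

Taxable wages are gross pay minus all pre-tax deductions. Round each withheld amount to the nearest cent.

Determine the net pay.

FSA contribution: $136.92
Taxable wages = $2,846.73 − $136.92 = $2,709.81
Federal tax withheld: $2,709.81 × 0.24 = $650.35
State income tax: $2,709.81 × 0.09 = $243.88
Medicare tax: $2,846.73 × 0.0198 = $56.37
State unemployment insurance (employee share): $2,846.73 × 0.0054 = $15.37
State disability insurance: $2,846.73 × 0.004 = $11.39
Union dues: $17.10
Parking fee: $195.51
Legal plan premium: $249.74
Total deductions = $136.92 + $650.35 + $243.88 + $56.37 + $15.37 + $11.39 + $17.10 + $195.51 + $249.74 = $1,576.63
Net pay = $2,846.73 − $1,576.63 = $1,270.10

$1,270.10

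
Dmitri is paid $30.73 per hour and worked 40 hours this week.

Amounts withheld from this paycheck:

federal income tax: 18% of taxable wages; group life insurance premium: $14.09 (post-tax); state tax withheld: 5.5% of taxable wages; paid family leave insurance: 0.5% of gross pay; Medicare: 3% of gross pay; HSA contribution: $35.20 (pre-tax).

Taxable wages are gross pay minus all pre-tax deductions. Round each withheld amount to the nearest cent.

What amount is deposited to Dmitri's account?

$856.29

Gross pay: 40 × $30.73 = $1,229.20
HSA contribution: $35.20
Taxable wages = $1,229.20 − $35.20 = $1,194.00
State tax withheld: $1,194.00 × 0.055 = $65.67
Federal income tax: $1,194.00 × 0.18 = $214.92
Medicare: $1,229.20 × 0.03 = $36.88
Paid family leave insurance: $1,229.20 × 0.005 = $6.15
Group life insurance premium: $14.09
Total deductions = $35.20 + $65.67 + $214.92 + $36.88 + $6.15 + $14.09 = $372.91
Net pay = $1,229.20 − $372.91 = $856.29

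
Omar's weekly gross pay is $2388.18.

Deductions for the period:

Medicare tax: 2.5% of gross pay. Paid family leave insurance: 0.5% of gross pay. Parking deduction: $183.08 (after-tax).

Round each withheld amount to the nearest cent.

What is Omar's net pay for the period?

$2133.46

Medicare tax: $2388.18 × 0.025 = $59.70
Paid family leave insurance: $2388.18 × 0.005 = $11.94
Parking deduction: $183.08
Total deductions = $59.70 + $11.94 + $183.08 = $254.72
Net pay = $2388.18 − $254.72 = $2133.46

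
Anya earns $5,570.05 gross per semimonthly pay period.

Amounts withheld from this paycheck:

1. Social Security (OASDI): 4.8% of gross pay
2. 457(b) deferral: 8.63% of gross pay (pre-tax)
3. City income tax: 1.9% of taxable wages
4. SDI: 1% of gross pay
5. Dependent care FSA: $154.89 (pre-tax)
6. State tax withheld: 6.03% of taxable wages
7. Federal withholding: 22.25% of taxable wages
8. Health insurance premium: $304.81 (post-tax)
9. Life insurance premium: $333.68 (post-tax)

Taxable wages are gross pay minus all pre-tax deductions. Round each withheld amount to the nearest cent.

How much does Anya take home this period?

$2,483.69

Dependent care FSA: $154.89
457(b) deferral: $5,570.05 × 0.0863 = $480.70
Pre-tax total = $154.89 + $480.70 = $635.59
Taxable wages = $5,570.05 − $635.59 = $4,934.46
State tax withheld: $4,934.46 × 0.0603 = $297.55
City income tax: $4,934.46 × 0.019 = $93.75
Federal withholding: $4,934.46 × 0.2225 = $1,097.92
SDI: $5,570.05 × 0.01 = $55.70
Social Security (OASDI): $5,570.05 × 0.048 = $267.36
Health insurance premium: $304.81
Life insurance premium: $333.68
Total deductions = $154.89 + $480.70 + $297.55 + $93.75 + $1,097.92 + $55.70 + $267.36 + $304.81 + $333.68 = $3,086.36
Net pay = $5,570.05 − $3,086.36 = $2,483.69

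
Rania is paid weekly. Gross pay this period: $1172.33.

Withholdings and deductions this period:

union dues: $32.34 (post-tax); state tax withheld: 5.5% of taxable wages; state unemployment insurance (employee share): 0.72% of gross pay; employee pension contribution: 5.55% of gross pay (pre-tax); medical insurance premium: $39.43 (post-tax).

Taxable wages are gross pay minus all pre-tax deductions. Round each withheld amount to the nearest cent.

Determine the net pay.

$966.16

Employee pension contribution: $1172.33 × 0.0555 = $65.06
Taxable wages = $1172.33 − $65.06 = $1107.27
State tax withheld: $1107.27 × 0.055 = $60.90
State unemployment insurance (employee share): $1172.33 × 0.0072 = $8.44
Union dues: $32.34
Medical insurance premium: $39.43
Total deductions = $65.06 + $60.90 + $8.44 + $32.34 + $39.43 = $206.17
Net pay = $1172.33 − $206.17 = $966.16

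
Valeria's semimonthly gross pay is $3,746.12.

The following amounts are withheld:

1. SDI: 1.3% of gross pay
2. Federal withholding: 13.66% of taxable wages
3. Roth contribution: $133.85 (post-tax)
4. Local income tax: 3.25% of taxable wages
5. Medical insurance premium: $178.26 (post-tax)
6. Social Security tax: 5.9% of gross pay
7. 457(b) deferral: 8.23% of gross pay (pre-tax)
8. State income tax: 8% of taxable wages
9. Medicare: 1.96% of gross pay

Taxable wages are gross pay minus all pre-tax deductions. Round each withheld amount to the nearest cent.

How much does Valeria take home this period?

457(b) deferral: $3,746.12 × 0.0823 = $308.31
Taxable wages = $3,746.12 − $308.31 = $3,437.81
State income tax: $3,437.81 × 0.08 = $275.02
Federal withholding: $3,437.81 × 0.1366 = $469.60
Local income tax: $3,437.81 × 0.0325 = $111.73
Social Security tax: $3,746.12 × 0.059 = $221.02
SDI: $3,746.12 × 0.013 = $48.70
Medicare: $3,746.12 × 0.0196 = $73.42
Medical insurance premium: $178.26
Roth contribution: $133.85
Total deductions = $308.31 + $275.02 + $469.60 + $111.73 + $221.02 + $48.70 + $73.42 + $178.26 + $133.85 = $1,819.91
Net pay = $3,746.12 − $1,819.91 = $1,926.21

$1,926.21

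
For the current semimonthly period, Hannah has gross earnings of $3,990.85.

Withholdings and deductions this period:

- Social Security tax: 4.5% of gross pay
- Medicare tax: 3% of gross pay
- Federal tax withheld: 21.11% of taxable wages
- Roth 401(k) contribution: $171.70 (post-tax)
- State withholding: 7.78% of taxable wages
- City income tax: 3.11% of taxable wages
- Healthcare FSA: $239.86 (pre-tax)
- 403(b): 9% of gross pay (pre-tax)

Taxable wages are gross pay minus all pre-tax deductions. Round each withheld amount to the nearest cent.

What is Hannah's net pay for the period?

Healthcare FSA: $239.86
403(b): $3,990.85 × 0.09 = $359.18
Pre-tax total = $239.86 + $359.18 = $599.04
Taxable wages = $3,990.85 − $599.04 = $3,391.81
City income tax: $3,391.81 × 0.0311 = $105.49
State withholding: $3,391.81 × 0.0778 = $263.88
Federal tax withheld: $3,391.81 × 0.2111 = $716.01
Medicare tax: $3,990.85 × 0.03 = $119.73
Social Security tax: $3,990.85 × 0.045 = $179.59
Roth 401(k) contribution: $171.70
Total deductions = $239.86 + $359.18 + $105.49 + $263.88 + $716.01 + $119.73 + $179.59 + $171.70 = $2,155.44
Net pay = $3,990.85 − $2,155.44 = $1,835.41

$1,835.41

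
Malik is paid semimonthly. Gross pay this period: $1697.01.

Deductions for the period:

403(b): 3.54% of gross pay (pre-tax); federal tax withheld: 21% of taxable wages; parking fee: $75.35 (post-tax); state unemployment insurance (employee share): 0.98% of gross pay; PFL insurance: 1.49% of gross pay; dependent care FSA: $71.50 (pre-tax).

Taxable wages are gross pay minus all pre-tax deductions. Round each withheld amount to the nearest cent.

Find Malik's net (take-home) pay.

$1119.43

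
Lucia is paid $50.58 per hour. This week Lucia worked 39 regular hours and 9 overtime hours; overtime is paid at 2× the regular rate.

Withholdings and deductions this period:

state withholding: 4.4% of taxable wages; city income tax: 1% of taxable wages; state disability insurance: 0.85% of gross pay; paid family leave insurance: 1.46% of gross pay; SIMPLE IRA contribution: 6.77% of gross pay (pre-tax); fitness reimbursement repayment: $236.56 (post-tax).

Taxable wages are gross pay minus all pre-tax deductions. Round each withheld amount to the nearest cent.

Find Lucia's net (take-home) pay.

Regular pay: 39 × $50.58 = $1,972.62
Overtime pay: 9 × $50.58 × 2 = $910.44
Gross pay = $1,972.62 + $910.44 = $2,883.06
SIMPLE IRA contribution: $2,883.06 × 0.0677 = $195.18
Taxable wages = $2,883.06 − $195.18 = $2,687.88
City income tax: $2,687.88 × 0.01 = $26.88
State withholding: $2,687.88 × 0.044 = $118.27
Paid family leave insurance: $2,883.06 × 0.0146 = $42.09
State disability insurance: $2,883.06 × 0.0085 = $24.51
Fitness reimbursement repayment: $236.56
Total deductions = $195.18 + $26.88 + $118.27 + $42.09 + $24.51 + $236.56 = $643.49
Net pay = $2,883.06 − $643.49 = $2,239.57

$2,239.57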